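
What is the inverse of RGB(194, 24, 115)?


Invert: (255-R, 255-G, 255-B)
R: 255-194 = 61
G: 255-24 = 231
B: 255-115 = 140
= RGB(61, 231, 140)


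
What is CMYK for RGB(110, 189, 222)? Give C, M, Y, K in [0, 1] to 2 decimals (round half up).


R'=110/255≈0.4314, G'=189/255≈0.7412, B'=222/255≈0.8706
K = 1 - max(R',G',B') = 1 - 222/255 = 33/255 = 0.12941… → 0.13
(1-R'-K)/(1-K) simplifies to (max-R)/max with max = 222:
C = (222-110)/222 = 112/222 = 0.50450… → 0.50
M = (222-189)/222 = 33/222 = 0.14864… → 0.15
Y = (222-222)/222 = 0/222 = 0 → 0.00
= CMYK(0.50, 0.15, 0.00, 0.13)


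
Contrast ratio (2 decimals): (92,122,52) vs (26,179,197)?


Linearize each sRGB channel c=v/255: c/12.92 if c ≤ 0.04045 else ((c+0.055)/1.055)^2.4
L = 0.2126×R_lin + 0.7152×G_lin + 0.0722×B_lin
Color 1 (92,122,52):
  R=92: 92/255≈0.3608 > 0.04045 → ((0.3608+0.055)/1.055)^2.4 ≈ 0.10702
  G=122: 122/255≈0.4784 > 0.04045 → ((0.4784+0.055)/1.055)^2.4 ≈ 0.19462
  B=52: 52/255≈0.2039 > 0.04045 → ((0.2039+0.055)/1.055)^2.4 ≈ 0.03434
  L1 = 0.2126×0.10702 + 0.7152×0.19462 + 0.0722×0.03434 ≈ 0.16442
Color 2 (26,179,197):
  R=26: 26/255≈0.1020 > 0.04045 → ((0.1020+0.055)/1.055)^2.4 ≈ 0.01033
  G=179: 179/255≈0.7020 > 0.04045 → ((0.7020+0.055)/1.055)^2.4 ≈ 0.45079
  B=197: 197/255≈0.7725 > 0.04045 → ((0.7725+0.055)/1.055)^2.4 ≈ 0.55834
  L2 = 0.2126×0.01033 + 0.7152×0.45079 + 0.0722×0.55834 ≈ 0.36491
Lighter = 0.36491, Darker = 0.16442
Ratio = (L_lighter + 0.05) / (L_darker + 0.05)
Ratio = (0.36491 + 0.05) / (0.16442 + 0.05) = 0.41491 / 0.21442 ≈ 1.9350
Ratio ≈ 1.94:1


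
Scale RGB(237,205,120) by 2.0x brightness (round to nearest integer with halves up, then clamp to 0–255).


Multiply each channel by 2.0, round half up, clamp to [0, 255]
R: 237×2.0 = 474 → clamp → 255
G: 205×2.0 = 410 → clamp → 255
B: 120×2.0 = 240
= RGB(255, 255, 240)


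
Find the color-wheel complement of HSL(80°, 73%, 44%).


Complement = opposite side of color wheel = hue + 180°
H' = (80 + 180) mod 360 = 260°
S and L unchanged.
= HSL(260°, 73%, 44%)


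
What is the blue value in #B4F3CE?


Color: #B4F3CE
R = B4 = 180
G = F3 = 243
B = CE = 206
Blue = 206


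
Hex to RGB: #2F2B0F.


2F → 47 (R)
2B → 43 (G)
0F → 15 (B)
= RGB(47, 43, 15)


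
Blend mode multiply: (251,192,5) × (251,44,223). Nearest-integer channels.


Multiply: C = A×B/255, rounded to nearest integer
R: 251×251/255 = 63001/255 ≈ 247.063 → 247
G: 192×44/255 = 8448/255 ≈ 33.129 → 33
B: 5×223/255 = 1115/255 ≈ 4.373 → 4
= RGB(247, 33, 4)


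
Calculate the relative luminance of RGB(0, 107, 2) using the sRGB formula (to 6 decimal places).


Linearize each channel (sRGB transfer function): c = v/255; c_lin = c/12.92 if c ≤ 0.04045, else ((c+0.055)/1.055)^2.4
  R: 0/255 ≈ 0.000000 ≤ 0.04045 → 0.000000/12.92 ≈ 0.000000
  G: 107/255 ≈ 0.419608 > 0.04045 → ((0.419608+0.055)/1.055)^2.4 ≈ 0.147027
  B: 2/255 ≈ 0.007843 ≤ 0.04045 → 0.007843/12.92 ≈ 0.000607
R_lin = 0.000000, G_lin = 0.147027, B_lin = 0.000607
L = 0.2126×R + 0.7152×G + 0.0722×B
L = 0.2126×0.000000 + 0.7152×0.147027 + 0.0722×0.000607
L ≈ 0.105198


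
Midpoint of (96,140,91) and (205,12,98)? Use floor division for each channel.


Midpoint: each channel = ⌊(C₁+C₂)/2⌋
R: ⌊(96+205)/2⌋ = 150
G: ⌊(140+12)/2⌋ = 76
B: ⌊(91+98)/2⌋ = 94
= RGB(150, 76, 94)


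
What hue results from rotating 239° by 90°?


New hue = (H + rotation) mod 360
New hue = (239 + 90) mod 360
= 329 mod 360
= 329°


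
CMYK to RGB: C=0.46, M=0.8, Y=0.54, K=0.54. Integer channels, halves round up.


R = 255 × (1-C) × (1-K) = 255 × 0.54 × 0.46 = 63.342 → 63
G = 255 × (1-M) × (1-K) = 255 × 0.20 × 0.46 = 23.46 → 23
B = 255 × (1-Y) × (1-K) = 255 × 0.46 × 0.46 = 53.958 → 54
= RGB(63, 23, 54)


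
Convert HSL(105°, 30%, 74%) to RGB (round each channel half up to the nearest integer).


H=105°, S=0.30, L=0.74
C = (1-|2L-1|)×S = (1-|0.48|)×0.30 = 0.156
H' = H/60 = 105/60 ≈ 1.7500; X = C×(1-|H' mod 2 - 1|) = 0.039
m = L - C/2 = 0.74 - 0.078 = 0.662
Sector ⌊H'⌋ = 1 → (R',G',B') = (0.039, 0.156, 0.0)
RGB = ((R'+m)×255, (G'+m)×255, (B'+m)×255) = (178.755, 208.59, 168.81)
Round half up → RGB(179, 209, 169)


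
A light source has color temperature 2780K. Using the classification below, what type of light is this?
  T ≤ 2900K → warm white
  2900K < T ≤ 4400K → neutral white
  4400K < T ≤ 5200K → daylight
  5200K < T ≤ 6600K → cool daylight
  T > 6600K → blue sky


Temperature: 2780K
2780K ≤ 2900K → warm white
Classification: warm white


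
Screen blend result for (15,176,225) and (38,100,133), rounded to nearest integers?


Screen: C = 255 - (255-A)×(255-B)/255, rounded to nearest integer
R: 255 - (255-15)×(255-38)/255 = 255 - 52080/255 ≈ 255 - 204.235 = 50.765 → 51
G: 255 - (255-176)×(255-100)/255 = 255 - 12245/255 ≈ 255 - 48.020 = 206.980 → 207
B: 255 - (255-225)×(255-133)/255 = 255 - 3660/255 ≈ 255 - 14.353 = 240.647 → 241
= RGB(51, 207, 241)


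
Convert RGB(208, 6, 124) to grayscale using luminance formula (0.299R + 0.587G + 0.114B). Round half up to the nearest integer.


Gray = 0.299×R + 0.587×G + 0.114×B
Gray = 0.299×208 + 0.587×6 + 0.114×124
Gray = 62.192 + 3.522 + 14.136
Gray = 79.850 → round half up → 80
Gray = 80


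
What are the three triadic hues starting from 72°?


Triadic: equally spaced at 120° intervals
H1 = 72°
H2 = (72 + 120) mod 360 = 192°
H3 = (72 + 240) mod 360 = 312°
Triadic = 72°, 192°, 312°


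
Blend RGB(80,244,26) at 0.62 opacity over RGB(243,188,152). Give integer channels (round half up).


C = α×F + (1-α)×B, with 1-α = 0.38
R: 0.62×80 + 0.38×243 = 49.60 + 92.34 = 141.94 → 142
G: 0.62×244 + 0.38×188 = 151.28 + 71.44 = 222.72 → 223
B: 0.62×26 + 0.38×152 = 16.12 + 57.76 = 73.88 → 74
= RGB(142, 223, 74)


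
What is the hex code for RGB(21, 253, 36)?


R = 21 → 15 (hex)
G = 253 → FD (hex)
B = 36 → 24 (hex)
Hex = #15FD24


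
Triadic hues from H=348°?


Triadic: equally spaced at 120° intervals
H1 = 348°
H2 = (348 + 120) mod 360 = 108°
H3 = (348 + 240) mod 360 = 228°
Triadic = 348°, 108°, 228°


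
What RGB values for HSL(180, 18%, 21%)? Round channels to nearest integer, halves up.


H=180°, S=0.18, L=0.21
C = (1-|2L-1|)×S = (1-|-0.58|)×0.18 = 0.0756
H' = H/60 = 180/60 ≈ 3.0000; X = C×(1-|H' mod 2 - 1|) = 0.0756
m = L - C/2 = 0.21 - 0.0378 = 0.1722
Sector ⌊H'⌋ = 3 → (R',G',B') = (0.0, 0.0756, 0.0756)
RGB = ((R'+m)×255, (G'+m)×255, (B'+m)×255) = (43.911, 63.189, 63.189)
Round half up → RGB(44, 63, 63)


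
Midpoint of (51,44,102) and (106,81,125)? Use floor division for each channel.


Midpoint: each channel = ⌊(C₁+C₂)/2⌋
R: ⌊(51+106)/2⌋ = 78
G: ⌊(44+81)/2⌋ = 62
B: ⌊(102+125)/2⌋ = 113
= RGB(78, 62, 113)


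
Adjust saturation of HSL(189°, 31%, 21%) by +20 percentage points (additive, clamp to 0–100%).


Original S = 31%
Adjustment = +20 percentage points
New S = 31 + (20) = 51
Clamp to [0, 100] → 51
= HSL(189°, 51%, 21%)


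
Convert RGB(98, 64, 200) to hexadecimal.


R = 98 → 62 (hex)
G = 64 → 40 (hex)
B = 200 → C8 (hex)
Hex = #6240C8


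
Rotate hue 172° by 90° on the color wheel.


New hue = (H + rotation) mod 360
New hue = (172 + 90) mod 360
= 262 mod 360
= 262°


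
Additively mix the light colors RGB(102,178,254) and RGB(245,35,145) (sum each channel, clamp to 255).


Additive: each channel = min(255, C₁+C₂)
R: 102+245 = 347 → 255
G: 178+35 = 213 → 213
B: 254+145 = 399 → 255
= RGB(255, 213, 255)


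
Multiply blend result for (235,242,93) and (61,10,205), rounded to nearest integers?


Multiply: C = A×B/255, rounded to nearest integer
R: 235×61/255 = 14335/255 ≈ 56.216 → 56
G: 242×10/255 = 2420/255 ≈ 9.490 → 9
B: 93×205/255 = 19065/255 ≈ 74.765 → 75
= RGB(56, 9, 75)


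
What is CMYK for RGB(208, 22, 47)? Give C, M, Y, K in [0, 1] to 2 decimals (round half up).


R'=208/255≈0.8157, G'=22/255≈0.0863, B'=47/255≈0.1843
K = 1 - max(R',G',B') = 1 - 208/255 = 47/255 = 0.18431… → 0.18
(1-R'-K)/(1-K) simplifies to (max-R)/max with max = 208:
C = (208-208)/208 = 0/208 = 0 → 0.00
M = (208-22)/208 = 186/208 = 0.89423… → 0.89
Y = (208-47)/208 = 161/208 = 0.77403… → 0.77
= CMYK(0.00, 0.89, 0.77, 0.18)


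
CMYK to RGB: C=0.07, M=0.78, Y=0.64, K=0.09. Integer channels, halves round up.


R = 255 × (1-C) × (1-K) = 255 × 0.93 × 0.91 = 215.8065 → 216
G = 255 × (1-M) × (1-K) = 255 × 0.22 × 0.91 = 51.051 → 51
B = 255 × (1-Y) × (1-K) = 255 × 0.36 × 0.91 = 83.538 → 84
= RGB(216, 51, 84)


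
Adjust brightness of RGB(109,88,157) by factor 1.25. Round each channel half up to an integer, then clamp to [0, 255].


Multiply each channel by 1.25, round half up, clamp to [0, 255]
R: 109×1.25 = 136.25 → round → 136
G: 88×1.25 = 110
B: 157×1.25 = 196.25 → round → 196
= RGB(136, 110, 196)


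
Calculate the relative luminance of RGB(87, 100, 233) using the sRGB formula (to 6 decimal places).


Linearize each channel (sRGB transfer function): c = v/255; c_lin = c/12.92 if c ≤ 0.04045, else ((c+0.055)/1.055)^2.4
  R: 87/255 ≈ 0.341176 > 0.04045 → ((0.341176+0.055)/1.055)^2.4 ≈ 0.095307
  G: 100/255 ≈ 0.392157 > 0.04045 → ((0.392157+0.055)/1.055)^2.4 ≈ 0.127438
  B: 233/255 ≈ 0.913725 > 0.04045 → ((0.913725+0.055)/1.055)^2.4 ≈ 0.814847
R_lin = 0.095307, G_lin = 0.127438, B_lin = 0.814847
L = 0.2126×R + 0.7152×G + 0.0722×B
L = 0.2126×0.095307 + 0.7152×0.127438 + 0.0722×0.814847
L ≈ 0.170238


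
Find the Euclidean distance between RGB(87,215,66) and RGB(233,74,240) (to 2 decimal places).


d = √[(R₁-R₂)² + (G₁-G₂)² + (B₁-B₂)²]
d = √[(87-233)² + (215-74)² + (66-240)²]
d = √[21316 + 19881 + 30276]
d = √71473
d ≈ 267.34


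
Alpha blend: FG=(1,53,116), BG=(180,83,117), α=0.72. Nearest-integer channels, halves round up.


C = α×F + (1-α)×B, with 1-α = 0.28
R: 0.72×1 + 0.28×180 = 0.72 + 50.40 = 51.12 → 51
G: 0.72×53 + 0.28×83 = 38.16 + 23.24 = 61.40 → 61
B: 0.72×116 + 0.28×117 = 83.52 + 32.76 = 116.28 → 116
= RGB(51, 61, 116)


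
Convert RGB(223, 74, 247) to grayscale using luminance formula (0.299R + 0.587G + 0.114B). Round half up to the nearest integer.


Gray = 0.299×R + 0.587×G + 0.114×B
Gray = 0.299×223 + 0.587×74 + 0.114×247
Gray = 66.677 + 43.438 + 28.158
Gray = 138.273 → round half up → 138
Gray = 138


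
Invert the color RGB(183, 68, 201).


Invert: (255-R, 255-G, 255-B)
R: 255-183 = 72
G: 255-68 = 187
B: 255-201 = 54
= RGB(72, 187, 54)


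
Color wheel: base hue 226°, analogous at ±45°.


Base hue: 226°
Left analog: (226 - 45) mod 360 = 181°
Right analog: (226 + 45) mod 360 = 271°
Analogous hues = 181° and 271°


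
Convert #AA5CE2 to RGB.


AA → 170 (R)
5C → 92 (G)
E2 → 226 (B)
= RGB(170, 92, 226)


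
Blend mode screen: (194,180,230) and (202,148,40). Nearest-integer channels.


Screen: C = 255 - (255-A)×(255-B)/255, rounded to nearest integer
R: 255 - (255-194)×(255-202)/255 = 255 - 3233/255 ≈ 255 - 12.678 = 242.322 → 242
G: 255 - (255-180)×(255-148)/255 = 255 - 8025/255 ≈ 255 - 31.471 = 223.529 → 224
B: 255 - (255-230)×(255-40)/255 = 255 - 5375/255 ≈ 255 - 21.078 = 233.922 → 234
= RGB(242, 224, 234)


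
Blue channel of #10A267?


Color: #10A267
R = 10 = 16
G = A2 = 162
B = 67 = 103
Blue = 103


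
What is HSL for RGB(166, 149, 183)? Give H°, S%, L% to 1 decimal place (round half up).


Normalize: R'=166/255≈0.6510, G'=149/255≈0.5843, B'=183/255≈0.7176
Max=183/255, Min=149/255, Δ=Max-Min=34/255
L = (Max+Min)/2 = (183+149)/510 = 332/510 = 0.65098… → L = 65.1%
L > 0.5 → S = Δ/(2-Max-Min) = 34/(510-183-149) = 34/178 = 0.19101… → S = 19.1%
(the 1/255 factors cancel in S and H, so raw channel differences can be used)
Max is B' → H = 60 × ((R-G)/Δ + 4) = 60 × ((166-149)/34 + 4)
  17/34 + 4 = 0.5 + 4 = 4.5
  H = 60 × 4.5 = 270° → H = 270.0°
= HSL(270.0°, 19.1%, 65.1%)


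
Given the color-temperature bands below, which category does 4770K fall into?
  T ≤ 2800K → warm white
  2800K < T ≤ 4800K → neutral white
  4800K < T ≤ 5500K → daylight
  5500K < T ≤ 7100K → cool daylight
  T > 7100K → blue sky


Temperature: 4770K
2800K < 4770K ≤ 4800K → neutral white
Classification: neutral white


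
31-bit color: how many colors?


Colors = 2^bits = 2^31
= 2,147,483,648 colors


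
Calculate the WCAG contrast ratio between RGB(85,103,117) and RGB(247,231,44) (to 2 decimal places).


Linearize each sRGB channel c=v/255: c/12.92 if c ≤ 0.04045 else ((c+0.055)/1.055)^2.4
L = 0.2126×R_lin + 0.7152×G_lin + 0.0722×B_lin
Color 1 (85,103,117):
  R=85: 85/255≈0.3333 > 0.04045 → ((0.3333+0.055)/1.055)^2.4 ≈ 0.09084
  G=103: 103/255≈0.4039 > 0.04045 → ((0.4039+0.055)/1.055)^2.4 ≈ 0.13563
  B=117: 117/255≈0.4588 > 0.04045 → ((0.4588+0.055)/1.055)^2.4 ≈ 0.17789
  L1 = 0.2126×0.09084 + 0.7152×0.13563 + 0.0722×0.17789 ≈ 0.12916
Color 2 (247,231,44):
  R=247: 247/255≈0.9686 > 0.04045 → ((0.9686+0.055)/1.055)^2.4 ≈ 0.93011
  G=231: 231/255≈0.9059 > 0.04045 → ((0.9059+0.055)/1.055)^2.4 ≈ 0.79910
  B=44: 44/255≈0.1725 > 0.04045 → ((0.1725+0.055)/1.055)^2.4 ≈ 0.02519
  L2 = 0.2126×0.93011 + 0.7152×0.79910 + 0.0722×0.02519 ≈ 0.77108
Lighter = 0.77108, Darker = 0.12916
Ratio = (L_lighter + 0.05) / (L_darker + 0.05)
Ratio = (0.77108 + 0.05) / (0.12916 + 0.05) = 0.82108 / 0.17916 ≈ 4.5829
Ratio ≈ 4.58:1


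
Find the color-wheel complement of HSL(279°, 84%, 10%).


Complement = opposite side of color wheel = hue + 180°
H' = (279 + 180) mod 360 = 99°
S and L unchanged.
= HSL(99°, 84%, 10%)


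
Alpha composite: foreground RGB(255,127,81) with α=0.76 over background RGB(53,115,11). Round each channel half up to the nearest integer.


C = α×F + (1-α)×B, with 1-α = 0.24
R: 0.76×255 + 0.24×53 = 193.80 + 12.72 = 206.52 → 207
G: 0.76×127 + 0.24×115 = 96.52 + 27.60 = 124.12 → 124
B: 0.76×81 + 0.24×11 = 61.56 + 2.64 = 64.20 → 64
= RGB(207, 124, 64)


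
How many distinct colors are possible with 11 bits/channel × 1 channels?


Total bits = 11 bits/channel × 1 channels = 11 bits
Distinct colors = 2^11
= 2,048 colors


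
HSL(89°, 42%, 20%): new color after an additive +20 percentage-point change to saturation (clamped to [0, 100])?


Original S = 42%
Adjustment = +20 percentage points
New S = 42 + (20) = 62
Clamp to [0, 100] → 62
= HSL(89°, 62%, 20%)


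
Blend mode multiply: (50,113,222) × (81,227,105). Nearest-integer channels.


Multiply: C = A×B/255, rounded to nearest integer
R: 50×81/255 = 4050/255 ≈ 15.882 → 16
G: 113×227/255 = 25651/255 ≈ 100.592 → 101
B: 222×105/255 = 23310/255 ≈ 91.412 → 91
= RGB(16, 101, 91)


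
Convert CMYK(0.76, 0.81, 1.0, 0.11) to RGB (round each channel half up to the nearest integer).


R = 255 × (1-C) × (1-K) = 255 × 0.24 × 0.89 = 54.468 → 54
G = 255 × (1-M) × (1-K) = 255 × 0.19 × 0.89 = 43.1205 → 43
B = 255 × (1-Y) × (1-K) = 255 × 0.00 × 0.89 = 0
= RGB(54, 43, 0)


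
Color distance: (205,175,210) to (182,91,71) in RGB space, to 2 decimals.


d = √[(R₁-R₂)² + (G₁-G₂)² + (B₁-B₂)²]
d = √[(205-182)² + (175-91)² + (210-71)²]
d = √[529 + 7056 + 19321]
d = √26906
d ≈ 164.03


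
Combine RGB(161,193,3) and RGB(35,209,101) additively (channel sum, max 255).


Additive: each channel = min(255, C₁+C₂)
R: 161+35 = 196 → 196
G: 193+209 = 402 → 255
B: 3+101 = 104 → 104
= RGB(196, 255, 104)


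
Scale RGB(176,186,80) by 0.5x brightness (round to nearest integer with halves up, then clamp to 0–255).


Multiply each channel by 0.5, round half up, clamp to [0, 255]
R: 176×0.5 = 88
G: 186×0.5 = 93
B: 80×0.5 = 40
= RGB(88, 93, 40)


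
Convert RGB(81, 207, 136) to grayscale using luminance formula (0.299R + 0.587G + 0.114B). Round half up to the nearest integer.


Gray = 0.299×R + 0.587×G + 0.114×B
Gray = 0.299×81 + 0.587×207 + 0.114×136
Gray = 24.219 + 121.509 + 15.504
Gray = 161.232 → round half up → 161
Gray = 161


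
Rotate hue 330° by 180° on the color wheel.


New hue = (H + rotation) mod 360
New hue = (330 + 180) mod 360
= 510 mod 360
= 150°


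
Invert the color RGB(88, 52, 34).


Invert: (255-R, 255-G, 255-B)
R: 255-88 = 167
G: 255-52 = 203
B: 255-34 = 221
= RGB(167, 203, 221)


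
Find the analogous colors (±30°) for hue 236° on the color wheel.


Base hue: 236°
Left analog: (236 - 30) mod 360 = 206°
Right analog: (236 + 30) mod 360 = 266°
Analogous hues = 206° and 266°


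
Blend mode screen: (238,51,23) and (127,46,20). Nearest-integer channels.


Screen: C = 255 - (255-A)×(255-B)/255, rounded to nearest integer
R: 255 - (255-238)×(255-127)/255 = 255 - 2176/255 ≈ 255 - 8.533 = 246.467 → 246
G: 255 - (255-51)×(255-46)/255 = 255 - 42636/255 ≈ 255 - 167.200 = 87.800 → 88
B: 255 - (255-23)×(255-20)/255 = 255 - 54520/255 ≈ 255 - 213.804 = 41.196 → 41
= RGB(246, 88, 41)


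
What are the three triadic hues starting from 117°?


Triadic: equally spaced at 120° intervals
H1 = 117°
H2 = (117 + 120) mod 360 = 237°
H3 = (117 + 240) mod 360 = 357°
Triadic = 117°, 237°, 357°


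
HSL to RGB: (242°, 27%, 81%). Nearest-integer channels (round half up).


H=242°, S=0.27, L=0.81
C = (1-|2L-1|)×S = (1-|0.62|)×0.27 = 0.1026
H' = H/60 = 242/60 ≈ 4.0333; X = C×(1-|H' mod 2 - 1|) = 0.00342
m = L - C/2 = 0.81 - 0.0513 = 0.7587
Sector ⌊H'⌋ = 4 → (R',G',B') = (0.00342, 0.0, 0.1026)
RGB = ((R'+m)×255, (G'+m)×255, (B'+m)×255) = (194.3406, 193.4685, 219.6315)
Round half up → RGB(194, 193, 220)


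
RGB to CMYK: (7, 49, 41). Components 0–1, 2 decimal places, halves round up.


R'=7/255≈0.0275, G'=49/255≈0.1922, B'=41/255≈0.1608
K = 1 - max(R',G',B') = 1 - 49/255 = 206/255 = 0.80784… → 0.81
(1-R'-K)/(1-K) simplifies to (max-R)/max with max = 49:
C = (49-7)/49 = 42/49 = 0.85714… → 0.86
M = (49-49)/49 = 0/49 = 0 → 0.00
Y = (49-41)/49 = 8/49 = 0.16326… → 0.16
= CMYK(0.86, 0.00, 0.16, 0.81)


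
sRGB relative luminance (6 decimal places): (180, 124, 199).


Linearize each channel (sRGB transfer function): c = v/255; c_lin = c/12.92 if c ≤ 0.04045, else ((c+0.055)/1.055)^2.4
  R: 180/255 ≈ 0.705882 > 0.04045 → ((0.705882+0.055)/1.055)^2.4 ≈ 0.456411
  G: 124/255 ≈ 0.486275 > 0.04045 → ((0.486275+0.055)/1.055)^2.4 ≈ 0.201556
  B: 199/255 ≈ 0.780392 > 0.04045 → ((0.780392+0.055)/1.055)^2.4 ≈ 0.571125
R_lin = 0.456411, G_lin = 0.201556, B_lin = 0.571125
L = 0.2126×R + 0.7152×G + 0.0722×B
L = 0.2126×0.456411 + 0.7152×0.201556 + 0.0722×0.571125
L ≈ 0.282421


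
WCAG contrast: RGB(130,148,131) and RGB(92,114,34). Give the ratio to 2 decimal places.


Linearize each sRGB channel c=v/255: c/12.92 if c ≤ 0.04045 else ((c+0.055)/1.055)^2.4
L = 0.2126×R_lin + 0.7152×G_lin + 0.0722×B_lin
Color 1 (130,148,131):
  R=130: 130/255≈0.5098 > 0.04045 → ((0.5098+0.055)/1.055)^2.4 ≈ 0.22323
  G=148: 148/255≈0.5804 > 0.04045 → ((0.5804+0.055)/1.055)^2.4 ≈ 0.29614
  B=131: 131/255≈0.5137 > 0.04045 → ((0.5137+0.055)/1.055)^2.4 ≈ 0.22697
  L1 = 0.2126×0.22323 + 0.7152×0.29614 + 0.0722×0.22697 ≈ 0.27564
Color 2 (92,114,34):
  R=92: 92/255≈0.3608 > 0.04045 → ((0.3608+0.055)/1.055)^2.4 ≈ 0.10702
  G=114: 114/255≈0.4471 > 0.04045 → ((0.4471+0.055)/1.055)^2.4 ≈ 0.16827
  B=34: 34/255≈0.1333 > 0.04045 → ((0.1333+0.055)/1.055)^2.4 ≈ 0.01600
  L2 = 0.2126×0.10702 + 0.7152×0.16827 + 0.0722×0.01600 ≈ 0.14425
Lighter = 0.27564, Darker = 0.14425
Ratio = (L_lighter + 0.05) / (L_darker + 0.05)
Ratio = (0.27564 + 0.05) / (0.14425 + 0.05) = 0.32564 / 0.19425 ≈ 1.6764
Ratio ≈ 1.68:1


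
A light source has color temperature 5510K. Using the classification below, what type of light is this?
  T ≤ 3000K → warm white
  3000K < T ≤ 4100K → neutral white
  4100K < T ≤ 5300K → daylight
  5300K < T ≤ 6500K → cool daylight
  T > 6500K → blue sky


Temperature: 5510K
5300K < 5510K ≤ 6500K → cool daylight
Classification: cool daylight


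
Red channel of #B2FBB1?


Color: #B2FBB1
R = B2 = 178
G = FB = 251
B = B1 = 177
Red = 178


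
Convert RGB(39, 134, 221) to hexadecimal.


R = 39 → 27 (hex)
G = 134 → 86 (hex)
B = 221 → DD (hex)
Hex = #2786DD


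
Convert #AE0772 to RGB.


AE → 174 (R)
07 → 7 (G)
72 → 114 (B)
= RGB(174, 7, 114)


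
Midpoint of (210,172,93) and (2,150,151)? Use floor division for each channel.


Midpoint: each channel = ⌊(C₁+C₂)/2⌋
R: ⌊(210+2)/2⌋ = 106
G: ⌊(172+150)/2⌋ = 161
B: ⌊(93+151)/2⌋ = 122
= RGB(106, 161, 122)


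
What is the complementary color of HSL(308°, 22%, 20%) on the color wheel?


Complement = opposite side of color wheel = hue + 180°
H' = (308 + 180) mod 360 = 128°
S and L unchanged.
= HSL(128°, 22%, 20%)


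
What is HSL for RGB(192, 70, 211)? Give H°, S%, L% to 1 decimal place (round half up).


Normalize: R'=192/255≈0.7529, G'=70/255≈0.2745, B'=211/255≈0.8275
Max=211/255, Min=70/255, Δ=Max-Min=141/255
L = (Max+Min)/2 = (211+70)/510 = 281/510 = 0.55098… → L = 55.1%
L > 0.5 → S = Δ/(2-Max-Min) = 141/(510-211-70) = 141/229 = 0.61572… → S = 61.6%
(the 1/255 factors cancel in S and H, so raw channel differences can be used)
Max is B' → H = 60 × ((R-G)/Δ + 4) = 60 × ((192-70)/141 + 4)
  122/141 + 4 = 0.8652… + 4 = 4.8652…
  H = 60 × 4.8652… = 291.914…° → H = 291.9°
= HSL(291.9°, 61.6%, 55.1%)


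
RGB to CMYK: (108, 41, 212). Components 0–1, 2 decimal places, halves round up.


R'=108/255≈0.4235, G'=41/255≈0.1608, B'=212/255≈0.8314
K = 1 - max(R',G',B') = 1 - 212/255 = 43/255 = 0.16862… → 0.17
(1-R'-K)/(1-K) simplifies to (max-R)/max with max = 212:
C = (212-108)/212 = 104/212 = 0.49056… → 0.49
M = (212-41)/212 = 171/212 = 0.80660… → 0.81
Y = (212-212)/212 = 0/212 = 0 → 0.00
= CMYK(0.49, 0.81, 0.00, 0.17)


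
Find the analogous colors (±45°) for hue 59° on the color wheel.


Base hue: 59°
Left analog: (59 - 45) mod 360 = 14°
Right analog: (59 + 45) mod 360 = 104°
Analogous hues = 14° and 104°


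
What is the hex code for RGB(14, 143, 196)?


R = 14 → 0E (hex)
G = 143 → 8F (hex)
B = 196 → C4 (hex)
Hex = #0E8FC4


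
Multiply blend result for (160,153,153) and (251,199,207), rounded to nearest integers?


Multiply: C = A×B/255, rounded to nearest integer
R: 160×251/255 = 40160/255 ≈ 157.490 → 157
G: 153×199/255 = 30447/255 ≈ 119.400 → 119
B: 153×207/255 = 31671/255 ≈ 124.200 → 124
= RGB(157, 119, 124)


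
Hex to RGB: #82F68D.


82 → 130 (R)
F6 → 246 (G)
8D → 141 (B)
= RGB(130, 246, 141)


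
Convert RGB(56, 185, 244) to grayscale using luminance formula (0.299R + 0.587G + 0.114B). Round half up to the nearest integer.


Gray = 0.299×R + 0.587×G + 0.114×B
Gray = 0.299×56 + 0.587×185 + 0.114×244
Gray = 16.744 + 108.595 + 27.816
Gray = 153.155 → round half up → 153
Gray = 153


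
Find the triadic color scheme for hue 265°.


Triadic: equally spaced at 120° intervals
H1 = 265°
H2 = (265 + 120) mod 360 = 25°
H3 = (265 + 240) mod 360 = 145°
Triadic = 265°, 25°, 145°


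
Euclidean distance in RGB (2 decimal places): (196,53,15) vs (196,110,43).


d = √[(R₁-R₂)² + (G₁-G₂)² + (B₁-B₂)²]
d = √[(196-196)² + (53-110)² + (15-43)²]
d = √[0 + 3249 + 784]
d = √4033
d ≈ 63.51


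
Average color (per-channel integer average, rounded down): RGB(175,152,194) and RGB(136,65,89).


Midpoint: each channel = ⌊(C₁+C₂)/2⌋
R: ⌊(175+136)/2⌋ = 155
G: ⌊(152+65)/2⌋ = 108
B: ⌊(194+89)/2⌋ = 141
= RGB(155, 108, 141)


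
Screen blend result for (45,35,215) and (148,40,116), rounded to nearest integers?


Screen: C = 255 - (255-A)×(255-B)/255, rounded to nearest integer
R: 255 - (255-45)×(255-148)/255 = 255 - 22470/255 ≈ 255 - 88.118 = 166.882 → 167
G: 255 - (255-35)×(255-40)/255 = 255 - 47300/255 ≈ 255 - 185.490 = 69.510 → 70
B: 255 - (255-215)×(255-116)/255 = 255 - 5560/255 ≈ 255 - 21.804 = 233.196 → 233
= RGB(167, 70, 233)


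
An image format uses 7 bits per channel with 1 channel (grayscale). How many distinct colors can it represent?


Total bits = 7 bits/channel × 1 channels = 7 bits
Distinct colors = 2^7
= 128 colors


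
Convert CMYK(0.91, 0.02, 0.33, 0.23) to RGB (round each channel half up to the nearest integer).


R = 255 × (1-C) × (1-K) = 255 × 0.09 × 0.77 = 17.6715 → 18
G = 255 × (1-M) × (1-K) = 255 × 0.98 × 0.77 = 192.423 → 192
B = 255 × (1-Y) × (1-K) = 255 × 0.67 × 0.77 = 131.5545 → 132
= RGB(18, 192, 132)


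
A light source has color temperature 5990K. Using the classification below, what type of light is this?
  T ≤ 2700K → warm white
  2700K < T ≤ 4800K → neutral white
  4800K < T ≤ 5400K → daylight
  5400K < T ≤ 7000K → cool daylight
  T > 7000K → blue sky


Temperature: 5990K
5400K < 5990K ≤ 7000K → cool daylight
Classification: cool daylight


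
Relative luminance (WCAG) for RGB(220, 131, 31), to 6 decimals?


Linearize each channel (sRGB transfer function): c = v/255; c_lin = c/12.92 if c ≤ 0.04045, else ((c+0.055)/1.055)^2.4
  R: 220/255 ≈ 0.862745 > 0.04045 → ((0.862745+0.055)/1.055)^2.4 ≈ 0.715694
  G: 131/255 ≈ 0.513725 > 0.04045 → ((0.513725+0.055)/1.055)^2.4 ≈ 0.226966
  B: 31/255 ≈ 0.121569 > 0.04045 → ((0.121569+0.055)/1.055)^2.4 ≈ 0.013702
R_lin = 0.715694, G_lin = 0.226966, B_lin = 0.013702
L = 0.2126×R + 0.7152×G + 0.0722×B
L = 0.2126×0.715694 + 0.7152×0.226966 + 0.0722×0.013702
L ≈ 0.315472


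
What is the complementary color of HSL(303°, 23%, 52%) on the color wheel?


Complement = opposite side of color wheel = hue + 180°
H' = (303 + 180) mod 360 = 123°
S and L unchanged.
= HSL(123°, 23%, 52%)


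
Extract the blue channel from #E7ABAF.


Color: #E7ABAF
R = E7 = 231
G = AB = 171
B = AF = 175
Blue = 175


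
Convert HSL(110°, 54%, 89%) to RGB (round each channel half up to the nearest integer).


H=110°, S=0.54, L=0.89
C = (1-|2L-1|)×S = (1-|0.78|)×0.54 = 0.1188
H' = H/60 = 110/60 ≈ 1.8333; X = C×(1-|H' mod 2 - 1|) = 0.0198
m = L - C/2 = 0.89 - 0.0594 = 0.8306
Sector ⌊H'⌋ = 1 → (R',G',B') = (0.0198, 0.1188, 0.0)
RGB = ((R'+m)×255, (G'+m)×255, (B'+m)×255) = (216.852, 242.097, 211.803)
Round half up → RGB(217, 242, 212)


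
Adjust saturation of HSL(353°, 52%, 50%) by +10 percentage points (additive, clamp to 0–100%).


Original S = 52%
Adjustment = +10 percentage points
New S = 52 + (10) = 62
Clamp to [0, 100] → 62
= HSL(353°, 62%, 50%)


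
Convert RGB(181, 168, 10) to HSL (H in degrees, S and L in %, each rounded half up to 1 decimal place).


Normalize: R'=181/255≈0.7098, G'=168/255≈0.6588, B'=10/255≈0.0392
Max=181/255, Min=10/255, Δ=Max-Min=171/255
L = (Max+Min)/2 = (181+10)/510 = 191/510 = 0.37450… → L = 37.5%
L ≤ 0.5 → S = Δ/(Max+Min) = 171/(181+10) = 171/191 = 0.89528… → S = 89.5%
(the 1/255 factors cancel in S and H, so raw channel differences can be used)
Max is R' → H = 60 × (((G-B)/Δ) mod 6) = 60 × (((168-10)/171) mod 6)
  158/171 = 0.9239…
  H = 60 × 0.9239… = 55.438…° → H = 55.4°
= HSL(55.4°, 89.5%, 37.5%)


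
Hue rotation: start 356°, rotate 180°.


New hue = (H + rotation) mod 360
New hue = (356 + 180) mod 360
= 536 mod 360
= 176°


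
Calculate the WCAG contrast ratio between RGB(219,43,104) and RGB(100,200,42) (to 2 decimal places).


Linearize each sRGB channel c=v/255: c/12.92 if c ≤ 0.04045 else ((c+0.055)/1.055)^2.4
L = 0.2126×R_lin + 0.7152×G_lin + 0.0722×B_lin
Color 1 (219,43,104):
  R=219: 219/255≈0.8588 > 0.04045 → ((0.8588+0.055)/1.055)^2.4 ≈ 0.70838
  G=43: 43/255≈0.1686 > 0.04045 → ((0.1686+0.055)/1.055)^2.4 ≈ 0.02416
  B=104: 104/255≈0.4078 > 0.04045 → ((0.4078+0.055)/1.055)^2.4 ≈ 0.13843
  L1 = 0.2126×0.70838 + 0.7152×0.02416 + 0.0722×0.13843 ≈ 0.17787
Color 2 (100,200,42):
  R=100: 100/255≈0.3922 > 0.04045 → ((0.3922+0.055)/1.055)^2.4 ≈ 0.12744
  G=200: 200/255≈0.7843 > 0.04045 → ((0.7843+0.055)/1.055)^2.4 ≈ 0.57758
  B=42: 42/255≈0.1647 > 0.04045 → ((0.1647+0.055)/1.055)^2.4 ≈ 0.02315
  L2 = 0.2126×0.12744 + 0.7152×0.57758 + 0.0722×0.02315 ≈ 0.44185
Lighter = 0.44185, Darker = 0.17787
Ratio = (L_lighter + 0.05) / (L_darker + 0.05)
Ratio = (0.44185 + 0.05) / (0.17787 + 0.05) = 0.49185 / 0.22787 ≈ 2.1584
Ratio ≈ 2.16:1


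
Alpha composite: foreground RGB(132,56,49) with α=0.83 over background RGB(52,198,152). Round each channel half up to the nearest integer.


C = α×F + (1-α)×B, with 1-α = 0.17
R: 0.83×132 + 0.17×52 = 109.56 + 8.84 = 118.40 → 118
G: 0.83×56 + 0.17×198 = 46.48 + 33.66 = 80.14 → 80
B: 0.83×49 + 0.17×152 = 40.67 + 25.84 = 66.51 → 67
= RGB(118, 80, 67)


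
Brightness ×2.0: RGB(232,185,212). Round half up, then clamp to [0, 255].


Multiply each channel by 2.0, round half up, clamp to [0, 255]
R: 232×2.0 = 464 → clamp → 255
G: 185×2.0 = 370 → clamp → 255
B: 212×2.0 = 424 → clamp → 255
= RGB(255, 255, 255)


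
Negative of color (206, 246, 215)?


Invert: (255-R, 255-G, 255-B)
R: 255-206 = 49
G: 255-246 = 9
B: 255-215 = 40
= RGB(49, 9, 40)


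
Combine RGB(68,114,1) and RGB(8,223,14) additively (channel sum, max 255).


Additive: each channel = min(255, C₁+C₂)
R: 68+8 = 76 → 76
G: 114+223 = 337 → 255
B: 1+14 = 15 → 15
= RGB(76, 255, 15)


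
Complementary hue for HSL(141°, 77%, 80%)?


Complement = opposite side of color wheel = hue + 180°
H' = (141 + 180) mod 360 = 321°
S and L unchanged.
= HSL(321°, 77%, 80%)


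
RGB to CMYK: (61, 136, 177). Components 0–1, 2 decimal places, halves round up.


R'=61/255≈0.2392, G'=136/255≈0.5333, B'=177/255≈0.6941
K = 1 - max(R',G',B') = 1 - 177/255 = 78/255 = 0.30588… → 0.31
(1-R'-K)/(1-K) simplifies to (max-R)/max with max = 177:
C = (177-61)/177 = 116/177 = 0.65536… → 0.66
M = (177-136)/177 = 41/177 = 0.23163… → 0.23
Y = (177-177)/177 = 0/177 = 0 → 0.00
= CMYK(0.66, 0.23, 0.00, 0.31)


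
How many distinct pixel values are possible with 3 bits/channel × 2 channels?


Total bits = 3 bits/channel × 2 channels = 6 bits
Distinct pixel values = 2^6
= 64 pixel values


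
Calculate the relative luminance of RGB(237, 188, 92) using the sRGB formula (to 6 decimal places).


Linearize each channel (sRGB transfer function): c = v/255; c_lin = c/12.92 if c ≤ 0.04045, else ((c+0.055)/1.055)^2.4
  R: 237/255 ≈ 0.929412 > 0.04045 → ((0.929412+0.055)/1.055)^2.4 ≈ 0.846873
  G: 188/255 ≈ 0.737255 > 0.04045 → ((0.737255+0.055)/1.055)^2.4 ≈ 0.502886
  B: 92/255 ≈ 0.360784 > 0.04045 → ((0.360784+0.055)/1.055)^2.4 ≈ 0.107023
R_lin = 0.846873, G_lin = 0.502886, B_lin = 0.107023
L = 0.2126×R + 0.7152×G + 0.0722×B
L = 0.2126×0.846873 + 0.7152×0.502886 + 0.0722×0.107023
L ≈ 0.547437


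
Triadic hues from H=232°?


Triadic: equally spaced at 120° intervals
H1 = 232°
H2 = (232 + 120) mod 360 = 352°
H3 = (232 + 240) mod 360 = 112°
Triadic = 232°, 352°, 112°


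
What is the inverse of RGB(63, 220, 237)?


Invert: (255-R, 255-G, 255-B)
R: 255-63 = 192
G: 255-220 = 35
B: 255-237 = 18
= RGB(192, 35, 18)


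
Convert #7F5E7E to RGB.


7F → 127 (R)
5E → 94 (G)
7E → 126 (B)
= RGB(127, 94, 126)


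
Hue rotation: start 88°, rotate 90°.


New hue = (H + rotation) mod 360
New hue = (88 + 90) mod 360
= 178 mod 360
= 178°


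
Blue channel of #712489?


Color: #712489
R = 71 = 113
G = 24 = 36
B = 89 = 137
Blue = 137


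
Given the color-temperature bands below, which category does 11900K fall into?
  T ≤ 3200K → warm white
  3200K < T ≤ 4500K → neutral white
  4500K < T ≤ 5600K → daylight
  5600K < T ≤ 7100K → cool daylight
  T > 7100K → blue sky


Temperature: 11900K
11900K > 7100K → blue sky
Classification: blue sky


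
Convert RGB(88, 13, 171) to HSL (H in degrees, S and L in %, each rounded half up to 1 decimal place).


Normalize: R'=88/255≈0.3451, G'=13/255≈0.0510, B'=171/255≈0.6706
Max=171/255, Min=13/255, Δ=Max-Min=158/255
L = (Max+Min)/2 = (171+13)/510 = 184/510 = 0.36078… → L = 36.1%
L ≤ 0.5 → S = Δ/(Max+Min) = 158/(171+13) = 158/184 = 0.85869… → S = 85.9%
(the 1/255 factors cancel in S and H, so raw channel differences can be used)
Max is B' → H = 60 × ((R-G)/Δ + 4) = 60 × ((88-13)/158 + 4)
  75/158 + 4 = 0.4746… + 4 = 4.4746…
  H = 60 × 4.4746… = 268.481…° → H = 268.5°
= HSL(268.5°, 85.9%, 36.1%)


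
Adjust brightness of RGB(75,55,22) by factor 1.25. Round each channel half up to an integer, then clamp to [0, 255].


Multiply each channel by 1.25, round half up, clamp to [0, 255]
R: 75×1.25 = 93.75 → round → 94
G: 55×1.25 = 68.75 → round → 69
B: 22×1.25 = 27.5 → round → 28
= RGB(94, 69, 28)


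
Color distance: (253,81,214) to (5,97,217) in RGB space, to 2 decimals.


d = √[(R₁-R₂)² + (G₁-G₂)² + (B₁-B₂)²]
d = √[(253-5)² + (81-97)² + (214-217)²]
d = √[61504 + 256 + 9]
d = √61769
d ≈ 248.53


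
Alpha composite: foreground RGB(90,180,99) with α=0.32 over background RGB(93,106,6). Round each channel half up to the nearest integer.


C = α×F + (1-α)×B, with 1-α = 0.68
R: 0.32×90 + 0.68×93 = 28.80 + 63.24 = 92.04 → 92
G: 0.32×180 + 0.68×106 = 57.60 + 72.08 = 129.68 → 130
B: 0.32×99 + 0.68×6 = 31.68 + 4.08 = 35.76 → 36
= RGB(92, 130, 36)


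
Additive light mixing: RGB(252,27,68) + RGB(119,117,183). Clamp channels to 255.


Additive: each channel = min(255, C₁+C₂)
R: 252+119 = 371 → 255
G: 27+117 = 144 → 144
B: 68+183 = 251 → 251
= RGB(255, 144, 251)


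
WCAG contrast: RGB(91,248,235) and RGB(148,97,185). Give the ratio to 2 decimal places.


Linearize each sRGB channel c=v/255: c/12.92 if c ≤ 0.04045 else ((c+0.055)/1.055)^2.4
L = 0.2126×R_lin + 0.7152×G_lin + 0.0722×B_lin
Color 1 (91,248,235):
  R=91: 91/255≈0.3569 > 0.04045 → ((0.3569+0.055)/1.055)^2.4 ≈ 0.10462
  G=248: 248/255≈0.9725 > 0.04045 → ((0.9725+0.055)/1.055)^2.4 ≈ 0.93869
  B=235: 235/255≈0.9216 > 0.04045 → ((0.9216+0.055)/1.055)^2.4 ≈ 0.83077
  L1 = 0.2126×0.10462 + 0.7152×0.93869 + 0.0722×0.83077 ≈ 0.75357
Color 2 (148,97,185):
  R=148: 148/255≈0.5804 > 0.04045 → ((0.5804+0.055)/1.055)^2.4 ≈ 0.29614
  G=97: 97/255≈0.3804 > 0.04045 → ((0.3804+0.055)/1.055)^2.4 ≈ 0.11954
  B=185: 185/255≈0.7255 > 0.04045 → ((0.7255+0.055)/1.055)^2.4 ≈ 0.48515
  L2 = 0.2126×0.29614 + 0.7152×0.11954 + 0.0722×0.48515 ≈ 0.18348
Lighter = 0.75357, Darker = 0.18348
Ratio = (L_lighter + 0.05) / (L_darker + 0.05)
Ratio = (0.75357 + 0.05) / (0.18348 + 0.05) = 0.80357 / 0.23348 ≈ 3.4417
Ratio ≈ 3.44:1


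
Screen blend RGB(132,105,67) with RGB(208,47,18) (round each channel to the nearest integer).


Screen: C = 255 - (255-A)×(255-B)/255, rounded to nearest integer
R: 255 - (255-132)×(255-208)/255 = 255 - 5781/255 ≈ 255 - 22.671 = 232.329 → 232
G: 255 - (255-105)×(255-47)/255 = 255 - 31200/255 ≈ 255 - 122.353 = 132.647 → 133
B: 255 - (255-67)×(255-18)/255 = 255 - 44556/255 ≈ 255 - 174.729 = 80.271 → 80
= RGB(232, 133, 80)


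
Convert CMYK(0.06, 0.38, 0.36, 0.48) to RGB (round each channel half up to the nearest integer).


R = 255 × (1-C) × (1-K) = 255 × 0.94 × 0.52 = 124.644 → 125
G = 255 × (1-M) × (1-K) = 255 × 0.62 × 0.52 = 82.212 → 82
B = 255 × (1-Y) × (1-K) = 255 × 0.64 × 0.52 = 84.864 → 85
= RGB(125, 82, 85)


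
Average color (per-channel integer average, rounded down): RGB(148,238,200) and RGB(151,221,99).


Midpoint: each channel = ⌊(C₁+C₂)/2⌋
R: ⌊(148+151)/2⌋ = 149
G: ⌊(238+221)/2⌋ = 229
B: ⌊(200+99)/2⌋ = 149
= RGB(149, 229, 149)


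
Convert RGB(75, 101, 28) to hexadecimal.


R = 75 → 4B (hex)
G = 101 → 65 (hex)
B = 28 → 1C (hex)
Hex = #4B651C


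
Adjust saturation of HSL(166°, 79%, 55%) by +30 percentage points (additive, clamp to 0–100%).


Original S = 79%
Adjustment = +30 percentage points
New S = 79 + (30) = 109
Clamp to [0, 100] → 100
= HSL(166°, 100%, 55%)


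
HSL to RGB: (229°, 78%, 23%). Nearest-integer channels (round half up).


H=229°, S=0.78, L=0.23
C = (1-|2L-1|)×S = (1-|-0.54|)×0.78 = 0.3588
H' = H/60 = 229/60 ≈ 3.8167; X = C×(1-|H' mod 2 - 1|) = 0.06578
m = L - C/2 = 0.23 - 0.1794 = 0.0506
Sector ⌊H'⌋ = 3 → (R',G',B') = (0.0, 0.06578, 0.3588)
RGB = ((R'+m)×255, (G'+m)×255, (B'+m)×255) = (12.903, 29.6769, 104.397)
Round half up → RGB(13, 30, 104)


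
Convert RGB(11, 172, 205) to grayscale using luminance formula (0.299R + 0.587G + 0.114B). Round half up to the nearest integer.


Gray = 0.299×R + 0.587×G + 0.114×B
Gray = 0.299×11 + 0.587×172 + 0.114×205
Gray = 3.289 + 100.964 + 23.370
Gray = 127.623 → round half up → 128
Gray = 128


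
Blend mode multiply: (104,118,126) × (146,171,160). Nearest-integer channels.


Multiply: C = A×B/255, rounded to nearest integer
R: 104×146/255 = 15184/255 ≈ 59.545 → 60
G: 118×171/255 = 20178/255 ≈ 79.129 → 79
B: 126×160/255 = 20160/255 ≈ 79.059 → 79
= RGB(60, 79, 79)


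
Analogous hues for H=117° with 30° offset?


Base hue: 117°
Left analog: (117 - 30) mod 360 = 87°
Right analog: (117 + 30) mod 360 = 147°
Analogous hues = 87° and 147°


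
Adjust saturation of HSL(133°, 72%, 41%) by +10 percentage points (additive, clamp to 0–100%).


Original S = 72%
Adjustment = +10 percentage points
New S = 72 + (10) = 82
Clamp to [0, 100] → 82
= HSL(133°, 82%, 41%)


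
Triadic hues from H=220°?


Triadic: equally spaced at 120° intervals
H1 = 220°
H2 = (220 + 120) mod 360 = 340°
H3 = (220 + 240) mod 360 = 100°
Triadic = 220°, 340°, 100°


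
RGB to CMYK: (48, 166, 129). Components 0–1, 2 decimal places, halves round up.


R'=48/255≈0.1882, G'=166/255≈0.6510, B'=129/255≈0.5059
K = 1 - max(R',G',B') = 1 - 166/255 = 89/255 = 0.34901… → 0.35
(1-R'-K)/(1-K) simplifies to (max-R)/max with max = 166:
C = (166-48)/166 = 118/166 = 0.71084… → 0.71
M = (166-166)/166 = 0/166 = 0 → 0.00
Y = (166-129)/166 = 37/166 = 0.22289… → 0.22
= CMYK(0.71, 0.00, 0.22, 0.35)


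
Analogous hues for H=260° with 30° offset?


Base hue: 260°
Left analog: (260 - 30) mod 360 = 230°
Right analog: (260 + 30) mod 360 = 290°
Analogous hues = 230° and 290°


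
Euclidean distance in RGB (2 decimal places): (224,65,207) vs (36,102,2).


d = √[(R₁-R₂)² + (G₁-G₂)² + (B₁-B₂)²]
d = √[(224-36)² + (65-102)² + (207-2)²]
d = √[35344 + 1369 + 42025]
d = √78738
d ≈ 280.60


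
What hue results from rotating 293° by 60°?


New hue = (H + rotation) mod 360
New hue = (293 + 60) mod 360
= 353 mod 360
= 353°


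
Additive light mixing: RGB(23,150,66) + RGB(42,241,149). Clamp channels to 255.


Additive: each channel = min(255, C₁+C₂)
R: 23+42 = 65 → 65
G: 150+241 = 391 → 255
B: 66+149 = 215 → 215
= RGB(65, 255, 215)


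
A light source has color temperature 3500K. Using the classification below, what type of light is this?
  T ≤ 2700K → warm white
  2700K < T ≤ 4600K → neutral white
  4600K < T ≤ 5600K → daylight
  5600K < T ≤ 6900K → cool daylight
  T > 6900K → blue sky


Temperature: 3500K
2700K < 3500K ≤ 4600K → neutral white
Classification: neutral white


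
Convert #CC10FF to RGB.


CC → 204 (R)
10 → 16 (G)
FF → 255 (B)
= RGB(204, 16, 255)
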